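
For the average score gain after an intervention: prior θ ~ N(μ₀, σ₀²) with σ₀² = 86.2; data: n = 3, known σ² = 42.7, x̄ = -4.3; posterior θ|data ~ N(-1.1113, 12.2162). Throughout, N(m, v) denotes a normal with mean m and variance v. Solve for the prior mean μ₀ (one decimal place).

μ₀ = 18.2

With known observation variance, the Normal–Normal posterior has precision τ_n = τ₀ + n/σ² and mean μ_n = (τ₀μ₀ + (n/σ²)x̄)/τ_n.
Here τ₀ = 1/86.2 = 0.011601 and τ_data = 3/42.7 = 0.070258, so τ_n = 0.081859.
Rearranging for μ₀: μ₀ = (μ_n·τ_n − τ_data·x̄)/τ₀ = (-1.1113·0.081859 − 0.070258·-4.3) / 0.011601 = 0.211139/0.011601 ≈ 18.2.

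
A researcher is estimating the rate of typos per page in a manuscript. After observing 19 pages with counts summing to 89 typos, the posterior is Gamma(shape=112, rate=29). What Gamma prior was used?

Gamma–Poisson conjugacy: posterior shape = α + Σxᵢ, posterior rate = β + n.
So α = 112 − 89 = 23 and β = 29 − 19 = 10.

Gamma(shape=23, rate=10)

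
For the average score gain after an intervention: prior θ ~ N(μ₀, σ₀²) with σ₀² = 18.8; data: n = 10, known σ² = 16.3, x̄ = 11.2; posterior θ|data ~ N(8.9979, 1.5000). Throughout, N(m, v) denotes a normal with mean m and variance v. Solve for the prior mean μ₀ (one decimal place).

μ₀ = -16.4

With known observation variance, the Normal–Normal posterior has precision τ_n = τ₀ + n/σ² and mean μ_n = (τ₀μ₀ + (n/σ²)x̄)/τ_n.
Here τ₀ = 1/18.8 = 0.053191 and τ_data = 10/16.3 = 0.613497, so τ_n = 0.666688.
Rearranging for μ₀: μ₀ = (μ_n·τ_n − τ_data·x̄)/τ₀ = (8.9979·0.666688 − 0.613497·11.2) / 0.053191 = -0.872374/0.053191 ≈ -16.4.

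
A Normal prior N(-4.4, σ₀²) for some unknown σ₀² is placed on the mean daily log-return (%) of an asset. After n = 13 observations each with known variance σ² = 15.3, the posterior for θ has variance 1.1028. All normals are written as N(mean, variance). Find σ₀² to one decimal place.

Posterior precision equals prior precision plus data precision: 1/σ_n² = 1/σ₀² + n/σ².
So 1/σ₀² = 1/1.1028 − 13/15.3 = 0.906783 − 0.849673 = 0.057110.
Hence σ₀² = 1/0.057110 ≈ 17.5.

σ₀² = 17.5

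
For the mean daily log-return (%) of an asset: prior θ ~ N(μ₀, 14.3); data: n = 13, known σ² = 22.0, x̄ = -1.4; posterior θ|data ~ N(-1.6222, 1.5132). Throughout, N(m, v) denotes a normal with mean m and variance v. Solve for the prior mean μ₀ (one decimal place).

With known observation variance, the Normal–Normal posterior has precision τ_n = τ₀ + n/σ² and mean μ_n = (τ₀μ₀ + (n/σ²)x̄)/τ_n.
Here τ₀ = 1/14.3 = 0.069930 and τ_data = 13/22.0 = 0.590909, so τ_n = 0.660839.
Rearranging for μ₀: μ₀ = (μ_n·τ_n − τ_data·x̄)/τ₀ = (-1.6222·0.660839 − 0.590909·-1.4) / 0.069930 = -0.244740/0.069930 ≈ -3.5.

μ₀ = -3.5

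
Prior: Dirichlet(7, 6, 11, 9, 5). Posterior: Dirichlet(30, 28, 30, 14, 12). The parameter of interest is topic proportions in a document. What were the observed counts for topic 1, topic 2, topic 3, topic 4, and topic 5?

For a Dirichlet(α) prior with multinomial counts c, the posterior is Dirichlet(α + c) componentwise.
Counts are posterior − prior componentwise: 30−7=23, 28−6=22, 30−11=19, 14−9=5, 12−5=7.

counts (23, 22, 19, 5, 7)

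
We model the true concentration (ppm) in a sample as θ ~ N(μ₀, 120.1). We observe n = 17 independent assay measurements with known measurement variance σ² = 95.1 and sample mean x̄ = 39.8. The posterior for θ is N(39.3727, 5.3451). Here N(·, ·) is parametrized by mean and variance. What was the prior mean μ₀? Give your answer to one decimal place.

μ₀ = 30.2

The posterior mean is a precision-weighted average: μ_n = (τ₀μ₀ + τ_data·x̄)/(τ₀+τ_data), with τ₀=1/σ₀² and τ_data=n/σ².
Here τ₀ = 1/120.1 = 0.008326 and τ_data = 17/95.1 = 0.178759, so τ_n = 0.187085.
Rearranging for μ₀: μ₀ = (μ_n·τ_n − τ_data·x̄)/τ₀ = (39.3727·0.187085 − 0.178759·39.8) / 0.008326 = 0.251433/0.008326 ≈ 30.2.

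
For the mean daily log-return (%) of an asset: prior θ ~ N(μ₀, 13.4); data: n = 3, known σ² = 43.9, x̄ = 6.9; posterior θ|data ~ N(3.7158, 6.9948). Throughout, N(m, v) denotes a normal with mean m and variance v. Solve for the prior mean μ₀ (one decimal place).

μ₀ = 0.8

With known observation variance, the Normal–Normal posterior has precision τ_n = τ₀ + n/σ² and mean μ_n = (τ₀μ₀ + (n/σ²)x̄)/τ_n.
Here τ₀ = 1/13.4 = 0.074627 and τ_data = 3/43.9 = 0.068337, so τ_n = 0.142964.
Rearranging for μ₀: μ₀ = (μ_n·τ_n − τ_data·x̄)/τ₀ = (3.7158·0.142964 − 0.068337·6.9) / 0.074627 = 0.059700/0.074627 ≈ 0.8.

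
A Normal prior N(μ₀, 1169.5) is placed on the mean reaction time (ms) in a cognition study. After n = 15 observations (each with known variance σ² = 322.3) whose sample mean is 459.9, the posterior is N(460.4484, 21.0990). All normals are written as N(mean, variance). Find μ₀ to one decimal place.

μ₀ = 490.3

The posterior mean is a precision-weighted average: μ_n = (τ₀μ₀ + τ_data·x̄)/(τ₀+τ_data), with τ₀=1/σ₀² and τ_data=n/σ².
Here τ₀ = 1/1169.5 = 0.000855 and τ_data = 15/322.3 = 0.046540, so τ_n = 0.047395.
Rearranging for μ₀: μ₀ = (μ_n·τ_n − τ_data·x̄)/τ₀ = (460.4484·0.047395 − 0.046540·459.9) / 0.000855 = 0.419206/0.000855 ≈ 490.3.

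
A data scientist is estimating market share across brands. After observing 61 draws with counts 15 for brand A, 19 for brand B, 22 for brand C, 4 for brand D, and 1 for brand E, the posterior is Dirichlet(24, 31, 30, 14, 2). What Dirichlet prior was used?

For a Dirichlet(α) prior with multinomial counts c, the posterior is Dirichlet(α + c) componentwise.
Subtract each count from the matching posterior parameter: 24−15=9, 31−19=12, 30−22=8, 14−4=10, 2−1=1.

Dirichlet(9, 12, 8, 10, 1)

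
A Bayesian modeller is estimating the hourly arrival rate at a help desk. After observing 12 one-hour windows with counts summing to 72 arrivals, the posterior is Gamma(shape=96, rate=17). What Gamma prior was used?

Gamma–Poisson conjugacy: posterior shape = α + Σxᵢ, posterior rate = β + n.
So α = 96 − 72 = 24 and β = 17 − 12 = 5.

Gamma(shape=24, rate=5)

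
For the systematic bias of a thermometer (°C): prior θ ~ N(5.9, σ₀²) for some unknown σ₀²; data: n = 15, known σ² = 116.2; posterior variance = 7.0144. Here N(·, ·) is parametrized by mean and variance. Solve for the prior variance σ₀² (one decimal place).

For the Normal–Normal model with known σ², precisions add: τ_n = τ₀ + n/σ².
So 1/σ₀² = 1/7.0144 − 15/116.2 = 0.142564 − 0.129088 = 0.013476.
Hence σ₀² = 1/0.013476 ≈ 74.2.

σ₀² = 74.2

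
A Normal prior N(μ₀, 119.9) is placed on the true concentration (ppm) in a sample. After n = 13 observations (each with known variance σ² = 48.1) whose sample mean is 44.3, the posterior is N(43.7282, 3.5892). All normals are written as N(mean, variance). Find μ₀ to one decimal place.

μ₀ = 25.2

With known observation variance, the Normal–Normal posterior has precision τ_n = τ₀ + n/σ² and mean μ_n = (τ₀μ₀ + (n/σ²)x̄)/τ_n.
Here τ₀ = 1/119.9 = 0.008340 and τ_data = 13/48.1 = 0.270270, so τ_n = 0.278610.
Rearranging for μ₀: μ₀ = (μ_n·τ_n − τ_data·x̄)/τ₀ = (43.7282·0.278610 − 0.270270·44.3) / 0.008340 = 0.210153/0.008340 ≈ 25.2.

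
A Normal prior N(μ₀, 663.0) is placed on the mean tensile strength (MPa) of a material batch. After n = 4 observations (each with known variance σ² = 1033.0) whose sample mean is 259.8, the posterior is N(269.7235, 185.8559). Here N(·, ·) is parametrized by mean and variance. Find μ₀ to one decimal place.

μ₀ = 295.2

The posterior mean is a precision-weighted average: μ_n = (τ₀μ₀ + τ_data·x̄)/(τ₀+τ_data), with τ₀=1/σ₀² and τ_data=n/σ².
Here τ₀ = 1/663.0 = 0.001508 and τ_data = 4/1033.0 = 0.003872, so τ_n = 0.005380.
Rearranging for μ₀: μ₀ = (μ_n·τ_n − τ_data·x̄)/τ₀ = (269.7235·0.005380 − 0.003872·259.8) / 0.001508 = 0.445167/0.001508 ≈ 295.2.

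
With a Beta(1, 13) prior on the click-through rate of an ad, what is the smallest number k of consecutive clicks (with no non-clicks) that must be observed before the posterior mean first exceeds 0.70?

After k clicks and 0 non-clicks the posterior is Beta(1+k, 13), with mean (1+k)/(1+13+k).
Set (1+k)/(14+k) > 0.70 and solve: k > (0.70·14 − 1)/(1 − 0.70) = 29.333.
The smallest integer exceeding 29.333 is 30, and checking k=30: (31)/(44) = 0.7045 > 0.70.

k = 30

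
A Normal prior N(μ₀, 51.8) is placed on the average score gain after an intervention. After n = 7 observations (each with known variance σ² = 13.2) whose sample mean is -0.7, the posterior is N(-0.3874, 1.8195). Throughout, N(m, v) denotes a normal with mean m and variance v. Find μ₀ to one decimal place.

The posterior mean is a precision-weighted average: μ_n = (τ₀μ₀ + τ_data·x̄)/(τ₀+τ_data), with τ₀=1/σ₀² and τ_data=n/σ².
Here τ₀ = 1/51.8 = 0.019305 and τ_data = 7/13.2 = 0.530303, so τ_n = 0.549608.
Rearranging for μ₀: μ₀ = (μ_n·τ_n − τ_data·x̄)/τ₀ = (-0.3874·0.549608 − 0.530303·-0.7) / 0.019305 = 0.158294/0.019305 ≈ 8.2.

μ₀ = 8.2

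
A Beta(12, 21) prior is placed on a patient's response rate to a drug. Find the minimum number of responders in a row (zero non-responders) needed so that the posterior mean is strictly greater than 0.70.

k = 38

After k responders and 0 non-responders the posterior is Beta(12+k, 21), with mean (12+k)/(12+21+k).
Set (12+k)/(33+k) > 0.70 and solve: k > (0.70·33 − 12)/(1 − 0.70) = 37.000.
The smallest integer exceeding 37.000 is 38, and checking k=38: (50)/(71) = 0.7042 > 0.70.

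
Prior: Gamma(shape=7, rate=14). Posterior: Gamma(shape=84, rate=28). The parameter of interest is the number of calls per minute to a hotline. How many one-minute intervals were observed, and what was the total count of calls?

Gamma–Poisson conjugacy: posterior shape = α + Σxᵢ, posterior rate = β + n.
Matching: Σxᵢ = 84 − 7 = 77 and n = 28 − 14 = 14.

n = 14 one-minute intervals with total 77 calls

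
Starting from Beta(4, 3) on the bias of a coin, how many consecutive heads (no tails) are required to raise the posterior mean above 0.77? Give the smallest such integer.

k = 7

After k heads and 0 tails the posterior is Beta(4+k, 3), with mean (4+k)/(4+3+k).
Set (4+k)/(7+k) > 0.77 and solve: k > (0.77·7 − 4)/(1 − 0.77) = 6.043.
The smallest integer exceeding 6.043 is 7.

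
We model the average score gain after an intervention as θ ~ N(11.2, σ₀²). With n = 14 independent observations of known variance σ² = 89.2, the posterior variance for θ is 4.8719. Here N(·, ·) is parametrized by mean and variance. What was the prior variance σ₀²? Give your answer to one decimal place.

For the Normal–Normal model with known σ², precisions add: τ_n = τ₀ + n/σ².
So 1/σ₀² = 1/4.8719 − 14/89.2 = 0.205259 − 0.156951 = 0.048308.
Hence σ₀² = 1/0.048308 ≈ 20.7.

σ₀² = 20.7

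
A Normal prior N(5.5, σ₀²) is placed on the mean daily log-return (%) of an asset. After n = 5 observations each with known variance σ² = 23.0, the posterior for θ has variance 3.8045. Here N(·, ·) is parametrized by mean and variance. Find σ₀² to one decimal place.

σ₀² = 22.0

For the Normal–Normal model with known σ², precisions add: τ_n = τ₀ + n/σ².
So 1/σ₀² = 1/3.8045 − 5/23.0 = 0.262847 − 0.217391 = 0.045456.
Hence σ₀² = 1/0.045456 ≈ 22.0.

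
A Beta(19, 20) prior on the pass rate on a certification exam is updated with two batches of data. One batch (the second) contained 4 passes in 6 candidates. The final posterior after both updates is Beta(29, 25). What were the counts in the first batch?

6 passes and 3 failures

Sequential conjugate updates are equivalent to a single update on the pooled data, so total successes = posterior α − prior α and total failures = posterior β − prior β.
Total across both batches: 29−19=10 passes, 25−20=5 failures.
Subtract the second batch: 10−4=6 passes and 5−2=3 failures.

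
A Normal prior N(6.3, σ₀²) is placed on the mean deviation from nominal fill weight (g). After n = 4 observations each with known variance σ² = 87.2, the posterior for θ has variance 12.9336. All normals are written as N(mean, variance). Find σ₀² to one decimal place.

Posterior precision equals prior precision plus data precision: 1/σ_n² = 1/σ₀² + n/σ².
So 1/σ₀² = 1/12.9336 − 4/87.2 = 0.077318 − 0.045872 = 0.031446.
Hence σ₀² = 1/0.031446 ≈ 31.8.

σ₀² = 31.8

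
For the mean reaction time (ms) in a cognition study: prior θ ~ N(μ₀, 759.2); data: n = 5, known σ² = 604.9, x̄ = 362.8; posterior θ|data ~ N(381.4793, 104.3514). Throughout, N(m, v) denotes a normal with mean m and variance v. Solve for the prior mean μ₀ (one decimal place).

μ₀ = 498.7

The posterior mean is a precision-weighted average: μ_n = (τ₀μ₀ + τ_data·x̄)/(τ₀+τ_data), with τ₀=1/σ₀² and τ_data=n/σ².
Here τ₀ = 1/759.2 = 0.001317 and τ_data = 5/604.9 = 0.008266, so τ_n = 0.009583.
Rearranging for μ₀: μ₀ = (μ_n·τ_n − τ_data·x̄)/τ₀ = (381.4793·0.009583 − 0.008266·362.8) / 0.001317 = 0.656811/0.001317 ≈ 498.7.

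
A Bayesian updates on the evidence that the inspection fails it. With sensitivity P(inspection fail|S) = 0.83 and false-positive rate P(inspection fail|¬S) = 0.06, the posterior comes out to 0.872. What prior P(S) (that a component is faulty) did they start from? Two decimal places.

P(S) = 0.33

Bayes' rule in odds form gives O(S|E) = O(S)·[P(E|S)/P(E|¬S)], hence O(S) = O(S|E)/LR.
Posterior odds = 0.872/(1−0.872) = 6.8125. LR = 0.83/0.06 = 13.8333.
Prior odds = 6.8125/13.8333 = 0.4925, so P(S) = 0.4925/(1+0.4925) ≈ 0.33.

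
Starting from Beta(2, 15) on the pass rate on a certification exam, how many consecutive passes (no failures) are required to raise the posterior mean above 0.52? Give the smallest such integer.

k = 15

After k passes and 0 failures the posterior is Beta(2+k, 15), with mean (2+k)/(2+15+k).
Set (2+k)/(17+k) > 0.52 and solve: k > (0.52·17 − 2)/(1 − 0.52) = 14.250.
The smallest integer exceeding 14.250 is 15.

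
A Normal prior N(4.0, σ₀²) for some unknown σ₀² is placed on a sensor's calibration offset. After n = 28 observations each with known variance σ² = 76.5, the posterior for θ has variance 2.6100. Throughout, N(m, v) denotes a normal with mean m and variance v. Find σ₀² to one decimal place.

σ₀² = 58.4

Posterior precision equals prior precision plus data precision: 1/σ_n² = 1/σ₀² + n/σ².
So 1/σ₀² = 1/2.6100 − 28/76.5 = 0.383142 − 0.366013 = 0.017129.
Hence σ₀² = 1/0.017129 ≈ 58.4.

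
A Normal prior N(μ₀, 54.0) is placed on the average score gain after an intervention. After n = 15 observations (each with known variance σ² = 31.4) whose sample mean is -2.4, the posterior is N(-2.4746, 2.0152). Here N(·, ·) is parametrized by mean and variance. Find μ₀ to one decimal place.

With known observation variance, the Normal–Normal posterior has precision τ_n = τ₀ + n/σ² and mean μ_n = (τ₀μ₀ + (n/σ²)x̄)/τ_n.
Here τ₀ = 1/54.0 = 0.018519 and τ_data = 15/31.4 = 0.477707, so τ_n = 0.496226.
Rearranging for μ₀: μ₀ = (μ_n·τ_n − τ_data·x̄)/τ₀ = (-2.4746·0.496226 − 0.477707·-2.4) / 0.018519 = -0.081464/0.018519 ≈ -4.4.

μ₀ = -4.4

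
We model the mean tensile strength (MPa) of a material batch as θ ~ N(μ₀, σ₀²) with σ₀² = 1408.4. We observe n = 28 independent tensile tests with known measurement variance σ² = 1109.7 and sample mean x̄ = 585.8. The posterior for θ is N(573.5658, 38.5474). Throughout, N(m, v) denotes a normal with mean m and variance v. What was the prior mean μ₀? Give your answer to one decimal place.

With known observation variance, the Normal–Normal posterior has precision τ_n = τ₀ + n/σ² and mean μ_n = (τ₀μ₀ + (n/σ²)x̄)/τ_n.
Here τ₀ = 1/1408.4 = 0.000710 and τ_data = 28/1109.7 = 0.025232, so τ_n = 0.025942.
Rearranging for μ₀: μ₀ = (μ_n·τ_n − τ_data·x̄)/τ₀ = (573.5658·0.025942 − 0.025232·585.8) / 0.000710 = 0.098538/0.000710 ≈ 138.8.

μ₀ = 138.8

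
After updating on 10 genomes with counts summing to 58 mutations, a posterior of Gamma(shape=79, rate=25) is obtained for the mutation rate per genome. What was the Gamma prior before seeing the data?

A Gamma(α, β) prior (rate parametrization) on a Poisson rate with n observations summing to S gives posterior Gamma(α+S, β+n).
So α = 79 − 58 = 21 and β = 25 − 10 = 15.

Gamma(shape=21, rate=15)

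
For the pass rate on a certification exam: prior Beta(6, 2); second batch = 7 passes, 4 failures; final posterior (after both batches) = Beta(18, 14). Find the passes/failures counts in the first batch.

Sequential conjugate updates are equivalent to a single update on the pooled data, so total successes = posterior α − prior α and total failures = posterior β − prior β.
Total across both batches: 18−6=12 passes, 14−2=12 failures.
Subtract the second batch: 12−7=5 passes and 12−4=8 failures.

5 passes and 8 failures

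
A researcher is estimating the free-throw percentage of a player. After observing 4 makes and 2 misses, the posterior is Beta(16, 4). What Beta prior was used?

Under Beta–binomial conjugacy the posterior parameters are (α+s, β+f).
Subtract the data counts: 16−4=12, 4−2=2.

Beta(12, 2)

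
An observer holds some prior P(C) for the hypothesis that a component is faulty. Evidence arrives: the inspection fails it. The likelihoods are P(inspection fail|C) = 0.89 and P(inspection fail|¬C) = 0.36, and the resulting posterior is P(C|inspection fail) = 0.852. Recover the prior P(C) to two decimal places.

In odds form, posterior odds = prior odds × likelihood ratio, so prior odds = posterior odds ÷ LR.
Posterior odds = 0.852/(1−0.852) = 5.7568. LR = 0.89/0.36 = 2.4722.
Prior odds = 5.7568/2.4722 = 2.3286, so P(C) = 2.3286/(1+2.3286) ≈ 0.70.

P(C) = 0.70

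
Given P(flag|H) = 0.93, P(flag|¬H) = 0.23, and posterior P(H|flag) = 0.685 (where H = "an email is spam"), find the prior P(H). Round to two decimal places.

P(H) = 0.35

Bayes' rule in odds form gives O(H|E) = O(H)·[P(E|H)/P(E|¬H)], hence O(H) = O(H|E)/LR.
Posterior odds = 0.685/(1−0.685) = 2.1746. LR = 0.93/0.23 = 4.0435.
Prior odds = 2.1746/4.0435 = 0.5378, so P(H) = 0.5378/(1+0.5378) ≈ 0.35.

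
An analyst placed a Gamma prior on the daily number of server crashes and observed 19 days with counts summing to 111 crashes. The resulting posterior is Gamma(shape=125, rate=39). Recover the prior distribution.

A Gamma(α, β) prior (rate parametrization) on a Poisson rate with n observations summing to S gives posterior Gamma(α+S, β+n).
So α = 125 − 111 = 14 and β = 39 − 19 = 20.

Gamma(shape=14, rate=20)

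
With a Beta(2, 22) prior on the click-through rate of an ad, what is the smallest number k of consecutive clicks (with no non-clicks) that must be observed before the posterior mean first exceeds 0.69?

After k clicks and 0 non-clicks the posterior is Beta(2+k, 22), with mean (2+k)/(2+22+k).
Set (2+k)/(24+k) > 0.69 and solve: k > (0.69·24 − 2)/(1 − 0.69) = 46.968.
The smallest integer exceeding 46.968 is 47, and checking k=47: (49)/(71) = 0.6901 > 0.69.

k = 47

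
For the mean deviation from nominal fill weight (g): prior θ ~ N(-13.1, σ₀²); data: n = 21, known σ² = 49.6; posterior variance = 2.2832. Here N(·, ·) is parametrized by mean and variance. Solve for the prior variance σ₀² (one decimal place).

σ₀² = 68.5

Posterior precision equals prior precision plus data precision: 1/σ_n² = 1/σ₀² + n/σ².
So 1/σ₀² = 1/2.2832 − 21/49.6 = 0.437982 − 0.423387 = 0.014595.
Hence σ₀² = 1/0.014595 ≈ 68.5.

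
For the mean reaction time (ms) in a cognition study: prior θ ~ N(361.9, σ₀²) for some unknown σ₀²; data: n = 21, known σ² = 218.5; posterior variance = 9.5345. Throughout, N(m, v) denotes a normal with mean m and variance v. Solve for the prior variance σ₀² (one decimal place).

For the Normal–Normal model with known σ², precisions add: τ_n = τ₀ + n/σ².
So 1/σ₀² = 1/9.5345 − 21/218.5 = 0.104882 − 0.096110 = 0.008772.
Hence σ₀² = 1/0.008772 ≈ 114.0.

σ₀² = 114.0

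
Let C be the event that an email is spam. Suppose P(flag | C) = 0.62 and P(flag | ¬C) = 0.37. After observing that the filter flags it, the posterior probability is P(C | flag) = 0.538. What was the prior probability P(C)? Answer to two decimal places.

P(C) = 0.41

In odds form, posterior odds = prior odds × likelihood ratio, so prior odds = posterior odds ÷ LR.
Posterior odds = 0.538/(1−0.538) = 1.1645. LR = 0.62/0.37 = 1.6757.
Prior odds = 1.1645/1.6757 = 0.6949, so P(C) = 0.6949/(1+0.6949) ≈ 0.41.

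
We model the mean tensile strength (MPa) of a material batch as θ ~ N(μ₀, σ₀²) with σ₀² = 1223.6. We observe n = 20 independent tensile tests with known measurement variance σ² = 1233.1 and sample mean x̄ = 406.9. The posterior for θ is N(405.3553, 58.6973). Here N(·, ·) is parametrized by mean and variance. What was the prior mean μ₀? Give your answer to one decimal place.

μ₀ = 374.7

With known observation variance, the Normal–Normal posterior has precision τ_n = τ₀ + n/σ² and mean μ_n = (τ₀μ₀ + (n/σ²)x̄)/τ_n.
Here τ₀ = 1/1223.6 = 0.000817 and τ_data = 20/1233.1 = 0.016219, so τ_n = 0.017036.
Rearranging for μ₀: μ₀ = (μ_n·τ_n − τ_data·x̄)/τ₀ = (405.3553·0.017036 − 0.016219·406.9) / 0.000817 = 0.306122/0.000817 ≈ 374.7.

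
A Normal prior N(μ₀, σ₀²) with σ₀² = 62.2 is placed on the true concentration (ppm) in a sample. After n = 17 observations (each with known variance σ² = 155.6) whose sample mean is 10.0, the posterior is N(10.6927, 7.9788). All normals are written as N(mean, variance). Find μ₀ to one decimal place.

μ₀ = 15.4

With known observation variance, the Normal–Normal posterior has precision τ_n = τ₀ + n/σ² and mean μ_n = (τ₀μ₀ + (n/σ²)x̄)/τ_n.
Here τ₀ = 1/62.2 = 0.016077 and τ_data = 17/155.6 = 0.109254, so τ_n = 0.125331.
Rearranging for μ₀: μ₀ = (μ_n·τ_n − τ_data·x̄)/τ₀ = (10.6927·0.125331 − 0.109254·10.0) / 0.016077 = 0.247587/0.016077 ≈ 15.4.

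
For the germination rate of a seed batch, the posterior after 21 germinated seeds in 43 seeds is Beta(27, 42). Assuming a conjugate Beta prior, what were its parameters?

Beta(6, 20)

Beta is conjugate to the binomial likelihood: posterior = Beta(a+s, b+f).
So a = 27 − 21 = 6 and b = 42 − 22 = 20.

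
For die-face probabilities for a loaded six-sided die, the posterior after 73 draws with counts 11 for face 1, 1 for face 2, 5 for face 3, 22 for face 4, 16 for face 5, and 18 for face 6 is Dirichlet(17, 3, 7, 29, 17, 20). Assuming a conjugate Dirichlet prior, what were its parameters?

Dirichlet(6, 2, 2, 7, 1, 2)

For a Dirichlet(α) prior with multinomial counts c, the posterior is Dirichlet(α + c) componentwise.
Subtract each count from the matching posterior parameter: 17−11=6, 3−1=2, 7−5=2, 29−22=7, 17−16=1, 20−18=2.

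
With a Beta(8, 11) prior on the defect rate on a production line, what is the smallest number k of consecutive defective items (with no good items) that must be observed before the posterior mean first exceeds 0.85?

k = 55

After k defective items and 0 good items the posterior is Beta(8+k, 11), with mean (8+k)/(8+11+k).
Set (8+k)/(19+k) > 0.85 and solve: k > (0.85·19 − 8)/(1 − 0.85) = 54.333.
The smallest integer exceeding 54.333 is 55.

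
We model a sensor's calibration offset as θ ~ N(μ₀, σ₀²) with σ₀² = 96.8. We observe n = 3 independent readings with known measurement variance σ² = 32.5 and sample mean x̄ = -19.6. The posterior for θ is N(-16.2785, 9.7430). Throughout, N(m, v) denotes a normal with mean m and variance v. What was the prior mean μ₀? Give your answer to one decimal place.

μ₀ = 13.4

The posterior mean is a precision-weighted average: μ_n = (τ₀μ₀ + τ_data·x̄)/(τ₀+τ_data), with τ₀=1/σ₀² and τ_data=n/σ².
Here τ₀ = 1/96.8 = 0.010331 and τ_data = 3/32.5 = 0.092308, so τ_n = 0.102639.
Rearranging for μ₀: μ₀ = (μ_n·τ_n − τ_data·x̄)/τ₀ = (-16.2785·0.102639 − 0.092308·-19.6) / 0.010331 = 0.138428/0.010331 ≈ 13.4.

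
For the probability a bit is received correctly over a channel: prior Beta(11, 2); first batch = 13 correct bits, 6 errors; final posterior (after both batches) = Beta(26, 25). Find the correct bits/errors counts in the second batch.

Sequential conjugate updates are equivalent to a single update on the pooled data, so total successes = posterior α − prior α and total failures = posterior β − prior β.
Total across both batches: 26−11=15 correct bits, 25−2=23 errors.
Subtract the first batch: 15−13=2 correct bits and 23−6=17 errors.

2 correct bits and 17 errors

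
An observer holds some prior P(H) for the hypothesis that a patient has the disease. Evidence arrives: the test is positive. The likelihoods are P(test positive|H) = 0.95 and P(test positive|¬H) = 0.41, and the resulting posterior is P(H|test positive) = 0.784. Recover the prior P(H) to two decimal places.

Bayes' rule in odds form gives O(H|E) = O(H)·[P(E|H)/P(E|¬H)], hence O(H) = O(H|E)/LR.
Posterior odds = 0.784/(1−0.784) = 3.6296. LR = 0.95/0.41 = 2.3171.
Prior odds = 3.6296/2.3171 = 1.5664, so P(H) = 1.5664/(1+1.5664) ≈ 0.61.

P(H) = 0.61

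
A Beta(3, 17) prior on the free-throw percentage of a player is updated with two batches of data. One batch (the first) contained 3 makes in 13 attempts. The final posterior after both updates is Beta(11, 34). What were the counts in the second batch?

5 makes and 7 misses

Sequential conjugate updates are equivalent to a single update on the pooled data, so total successes = posterior α − prior α and total failures = posterior β − prior β.
Total across both batches: 11−3=8 makes, 34−17=17 misses.
Subtract the first batch: 8−3=5 makes and 17−10=7 misses.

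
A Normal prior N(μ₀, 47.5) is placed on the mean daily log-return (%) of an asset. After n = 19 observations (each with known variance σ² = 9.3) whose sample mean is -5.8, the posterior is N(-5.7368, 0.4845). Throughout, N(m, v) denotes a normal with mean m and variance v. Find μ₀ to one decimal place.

With known observation variance, the Normal–Normal posterior has precision τ_n = τ₀ + n/σ² and mean μ_n = (τ₀μ₀ + (n/σ²)x̄)/τ_n.
Here τ₀ = 1/47.5 = 0.021053 and τ_data = 19/9.3 = 2.043011, so τ_n = 2.064064.
Rearranging for μ₀: μ₀ = (μ_n·τ_n − τ_data·x̄)/τ₀ = (-5.7368·2.064064 − 2.043011·-5.8) / 0.021053 = 0.008341/0.021053 ≈ 0.4.

μ₀ = 0.4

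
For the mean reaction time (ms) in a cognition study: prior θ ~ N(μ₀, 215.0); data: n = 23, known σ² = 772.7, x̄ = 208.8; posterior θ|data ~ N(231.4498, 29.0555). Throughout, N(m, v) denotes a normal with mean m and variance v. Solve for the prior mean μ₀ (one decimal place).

With known observation variance, the Normal–Normal posterior has precision τ_n = τ₀ + n/σ² and mean μ_n = (τ₀μ₀ + (n/σ²)x̄)/τ_n.
Here τ₀ = 1/215.0 = 0.004651 and τ_data = 23/772.7 = 0.029766, so τ_n = 0.034417.
Rearranging for μ₀: μ₀ = (μ_n·τ_n − τ_data·x̄)/τ₀ = (231.4498·0.034417 − 0.029766·208.8) / 0.004651 = 1.750667/0.004651 ≈ 376.4.

μ₀ = 376.4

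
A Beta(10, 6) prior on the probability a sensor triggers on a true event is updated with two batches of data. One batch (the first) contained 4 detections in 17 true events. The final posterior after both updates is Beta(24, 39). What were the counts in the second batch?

Sequential conjugate updates are equivalent to a single update on the pooled data, so total successes = posterior α − prior α and total failures = posterior β − prior β.
Total across both batches: 24−10=14 detections, 39−6=33 misses.
Subtract the first batch: 14−4=10 detections and 33−13=20 misses.

10 detections and 20 misses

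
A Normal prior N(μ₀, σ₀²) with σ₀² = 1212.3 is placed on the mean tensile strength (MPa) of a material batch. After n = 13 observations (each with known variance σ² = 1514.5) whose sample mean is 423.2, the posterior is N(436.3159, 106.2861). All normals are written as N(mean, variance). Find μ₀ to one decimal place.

With known observation variance, the Normal–Normal posterior has precision τ_n = τ₀ + n/σ² and mean μ_n = (τ₀μ₀ + (n/σ²)x̄)/τ_n.
Here τ₀ = 1/1212.3 = 0.000825 and τ_data = 13/1514.5 = 0.008584, so τ_n = 0.009409.
Rearranging for μ₀: μ₀ = (μ_n·τ_n − τ_data·x̄)/τ₀ = (436.3159·0.009409 − 0.008584·423.2) / 0.000825 = 0.472548/0.000825 ≈ 572.8.

μ₀ = 572.8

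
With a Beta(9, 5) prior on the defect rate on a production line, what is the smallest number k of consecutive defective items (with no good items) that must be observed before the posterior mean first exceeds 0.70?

After k defective items and 0 good items the posterior is Beta(9+k, 5), with mean (9+k)/(9+5+k).
Set (9+k)/(14+k) > 0.70 and solve: k > (0.70·14 − 9)/(1 − 0.70) = 2.667.
The smallest integer exceeding 2.667 is 3.

k = 3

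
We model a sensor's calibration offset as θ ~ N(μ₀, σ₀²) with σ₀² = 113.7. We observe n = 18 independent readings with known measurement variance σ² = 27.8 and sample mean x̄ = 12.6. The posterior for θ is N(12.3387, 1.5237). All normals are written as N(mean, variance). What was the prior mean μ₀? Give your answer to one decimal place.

μ₀ = -6.9

The posterior mean is a precision-weighted average: μ_n = (τ₀μ₀ + τ_data·x̄)/(τ₀+τ_data), with τ₀=1/σ₀² and τ_data=n/σ².
Here τ₀ = 1/113.7 = 0.008795 and τ_data = 18/27.8 = 0.647482, so τ_n = 0.656277.
Rearranging for μ₀: μ₀ = (μ_n·τ_n − τ_data·x̄)/τ₀ = (12.3387·0.656277 − 0.647482·12.6) / 0.008795 = -0.060668/0.008795 ≈ -6.9.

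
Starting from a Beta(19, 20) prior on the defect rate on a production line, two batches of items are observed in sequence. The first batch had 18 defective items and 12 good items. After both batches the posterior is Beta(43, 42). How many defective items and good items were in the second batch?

6 defective items and 10 good items

Sequential conjugate updates are equivalent to a single update on the pooled data, so total successes = posterior α − prior α and total failures = posterior β − prior β.
Total across both batches: 43−19=24 defective items, 42−20=22 good items.
Subtract the first batch: 24−18=6 defective items and 22−12=10 good items.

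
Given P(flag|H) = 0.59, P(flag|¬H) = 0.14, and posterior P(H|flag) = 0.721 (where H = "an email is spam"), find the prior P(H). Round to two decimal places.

Bayes' rule in odds form gives O(H|E) = O(H)·[P(E|H)/P(E|¬H)], hence O(H) = O(H|E)/LR.
Posterior odds = 0.721/(1−0.721) = 2.5842. LR = 0.59/0.14 = 4.2143.
Prior odds = 2.5842/4.2143 = 0.6132, so P(H) = 0.6132/(1+0.6132) ≈ 0.38.

P(H) = 0.38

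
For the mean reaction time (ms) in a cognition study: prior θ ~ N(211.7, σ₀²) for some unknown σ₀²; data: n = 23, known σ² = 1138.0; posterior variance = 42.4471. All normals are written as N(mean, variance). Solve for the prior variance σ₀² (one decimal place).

σ₀² = 298.7

For the Normal–Normal model with known σ², precisions add: τ_n = τ₀ + n/σ².
So 1/σ₀² = 1/42.4471 − 23/1138.0 = 0.023559 − 0.020211 = 0.003348.
Hence σ₀² = 1/0.003348 ≈ 298.7.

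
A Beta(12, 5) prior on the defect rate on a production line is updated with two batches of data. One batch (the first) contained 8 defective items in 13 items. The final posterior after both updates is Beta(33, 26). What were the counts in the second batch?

Sequential conjugate updates are equivalent to a single update on the pooled data, so total successes = posterior α − prior α and total failures = posterior β − prior β.
Total across both batches: 33−12=21 defective items, 26−5=21 good items.
Subtract the first batch: 21−8=13 defective items and 21−5=16 good items.

13 defective items and 16 good items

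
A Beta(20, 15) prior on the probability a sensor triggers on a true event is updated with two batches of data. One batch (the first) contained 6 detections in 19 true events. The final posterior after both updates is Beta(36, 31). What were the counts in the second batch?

Because Beta–binomial updating is additive in the counts, the combined data contributed (α_post−α_prior, β_post−β_prior) successes and failures.
Total across both batches: 36−20=16 detections, 31−15=16 misses.
Subtract the first batch: 16−6=10 detections and 16−13=3 misses.

10 detections and 3 misses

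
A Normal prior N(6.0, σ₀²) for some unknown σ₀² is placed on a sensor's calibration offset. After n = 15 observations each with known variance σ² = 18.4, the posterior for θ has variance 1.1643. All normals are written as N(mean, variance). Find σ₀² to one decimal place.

σ₀² = 22.9

For the Normal–Normal model with known σ², precisions add: τ_n = τ₀ + n/σ².
So 1/σ₀² = 1/1.1643 − 15/18.4 = 0.858885 − 0.815217 = 0.043668.
Hence σ₀² = 1/0.043668 ≈ 22.9.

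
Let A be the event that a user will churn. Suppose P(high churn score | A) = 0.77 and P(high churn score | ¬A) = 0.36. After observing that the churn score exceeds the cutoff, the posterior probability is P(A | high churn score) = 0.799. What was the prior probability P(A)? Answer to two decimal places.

In odds form, posterior odds = prior odds × likelihood ratio, so prior odds = posterior odds ÷ LR.
Posterior odds = 0.799/(1−0.799) = 3.9751. LR = 0.77/0.36 = 2.1389.
Prior odds = 3.9751/2.1389 = 1.8585, so P(A) = 1.8585/(1+1.8585) ≈ 0.65.

P(A) = 0.65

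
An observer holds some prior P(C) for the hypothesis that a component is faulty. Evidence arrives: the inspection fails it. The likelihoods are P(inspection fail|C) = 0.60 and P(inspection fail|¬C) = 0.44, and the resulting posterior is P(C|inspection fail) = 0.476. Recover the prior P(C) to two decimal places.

P(C) = 0.40

Bayes' rule in odds form gives O(C|E) = O(C)·[P(E|C)/P(E|¬C)], hence O(C) = O(C|E)/LR.
Posterior odds = 0.476/(1−0.476) = 0.9084. LR = 0.60/0.44 = 1.3636.
Prior odds = 0.9084/1.3636 = 0.6662, so P(C) = 0.6662/(1+0.6662) ≈ 0.40.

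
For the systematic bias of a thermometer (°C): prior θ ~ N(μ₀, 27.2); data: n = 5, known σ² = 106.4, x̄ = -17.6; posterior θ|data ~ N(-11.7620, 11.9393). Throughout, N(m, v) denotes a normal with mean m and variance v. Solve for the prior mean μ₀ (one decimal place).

With known observation variance, the Normal–Normal posterior has precision τ_n = τ₀ + n/σ² and mean μ_n = (τ₀μ₀ + (n/σ²)x̄)/τ_n.
Here τ₀ = 1/27.2 = 0.036765 and τ_data = 5/106.4 = 0.046992, so τ_n = 0.083757.
Rearranging for μ₀: μ₀ = (μ_n·τ_n − τ_data·x̄)/τ₀ = (-11.7620·0.083757 − 0.046992·-17.6) / 0.036765 = -0.158091/0.036765 ≈ -4.3.

μ₀ = -4.3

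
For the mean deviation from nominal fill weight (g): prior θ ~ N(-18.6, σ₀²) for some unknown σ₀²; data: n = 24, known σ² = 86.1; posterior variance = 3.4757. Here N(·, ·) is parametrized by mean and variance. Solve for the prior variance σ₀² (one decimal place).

σ₀² = 111.5

Posterior precision equals prior precision plus data precision: 1/σ_n² = 1/σ₀² + n/σ².
So 1/σ₀² = 1/3.4757 − 24/86.1 = 0.287712 − 0.278746 = 0.008966.
Hence σ₀² = 1/0.008966 ≈ 111.5.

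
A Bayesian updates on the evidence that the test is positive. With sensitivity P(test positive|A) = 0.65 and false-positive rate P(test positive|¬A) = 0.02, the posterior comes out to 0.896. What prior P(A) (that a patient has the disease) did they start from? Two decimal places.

In odds form, posterior odds = prior odds × likelihood ratio, so prior odds = posterior odds ÷ LR.
Posterior odds = 0.896/(1−0.896) = 8.6154. LR = 0.65/0.02 = 32.5000.
Prior odds = 8.6154/32.5000 = 0.2651, so P(A) = 0.2651/(1+0.2651) ≈ 0.21.

P(A) = 0.21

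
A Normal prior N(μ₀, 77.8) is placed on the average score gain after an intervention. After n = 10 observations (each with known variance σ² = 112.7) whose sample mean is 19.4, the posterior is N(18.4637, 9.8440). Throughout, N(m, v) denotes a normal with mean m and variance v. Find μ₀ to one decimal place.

μ₀ = 12.0

The posterior mean is a precision-weighted average: μ_n = (τ₀μ₀ + τ_data·x̄)/(τ₀+τ_data), with τ₀=1/σ₀² and τ_data=n/σ².
Here τ₀ = 1/77.8 = 0.012853 and τ_data = 10/112.7 = 0.088731, so τ_n = 0.101584.
Rearranging for μ₀: μ₀ = (μ_n·τ_n − τ_data·x̄)/τ₀ = (18.4637·0.101584 − 0.088731·19.4) / 0.012853 = 0.154235/0.012853 ≈ 12.0.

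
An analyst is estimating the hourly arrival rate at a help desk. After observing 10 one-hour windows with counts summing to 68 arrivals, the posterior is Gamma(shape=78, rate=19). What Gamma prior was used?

Gamma(shape=10, rate=9)

A Gamma(α, β) prior (rate parametrization) on a Poisson rate with n observations summing to S gives posterior Gamma(α+S, β+n).
So α = 78 − 68 = 10 and β = 19 − 10 = 9.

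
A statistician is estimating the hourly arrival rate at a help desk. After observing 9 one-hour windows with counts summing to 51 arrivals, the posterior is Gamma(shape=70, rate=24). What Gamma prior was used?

Gamma(shape=19, rate=15)

A Gamma(α, β) prior (rate parametrization) on a Poisson rate with n observations summing to S gives posterior Gamma(α+S, β+n).
So α = 70 − 51 = 19 and β = 24 − 9 = 15.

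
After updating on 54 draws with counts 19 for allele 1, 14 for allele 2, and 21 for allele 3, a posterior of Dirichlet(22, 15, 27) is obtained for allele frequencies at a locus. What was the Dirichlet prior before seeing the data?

For a Dirichlet(α) prior with multinomial counts c, the posterior is Dirichlet(α + c) componentwise.
Subtract each count from the matching posterior parameter: 22−19=3, 15−14=1, 27−21=6.

Dirichlet(3, 1, 6)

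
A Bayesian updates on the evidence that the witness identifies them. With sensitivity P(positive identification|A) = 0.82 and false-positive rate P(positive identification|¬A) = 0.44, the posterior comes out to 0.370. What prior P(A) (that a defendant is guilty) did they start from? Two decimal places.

P(A) = 0.24

Bayes' rule in odds form gives O(A|E) = O(A)·[P(E|A)/P(E|¬A)], hence O(A) = O(A|E)/LR.
Posterior odds = 0.370/(1−0.370) = 0.5873. LR = 0.82/0.44 = 1.8636.
Prior odds = 0.5873/1.8636 = 0.3151, so P(A) = 0.3151/(1+0.3151) ≈ 0.24.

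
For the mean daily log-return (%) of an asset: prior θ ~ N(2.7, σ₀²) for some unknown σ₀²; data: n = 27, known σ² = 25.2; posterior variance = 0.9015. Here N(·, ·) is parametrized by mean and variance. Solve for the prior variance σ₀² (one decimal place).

σ₀² = 26.4

For the Normal–Normal model with known σ², precisions add: τ_n = τ₀ + n/σ².
So 1/σ₀² = 1/0.9015 − 27/25.2 = 1.109262 − 1.071429 = 0.037833.
Hence σ₀² = 1/0.037833 ≈ 26.4.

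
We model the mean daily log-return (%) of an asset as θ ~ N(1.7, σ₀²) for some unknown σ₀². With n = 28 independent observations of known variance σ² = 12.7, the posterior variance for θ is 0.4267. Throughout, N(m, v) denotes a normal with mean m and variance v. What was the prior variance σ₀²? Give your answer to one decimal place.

σ₀² = 7.2

For the Normal–Normal model with known σ², precisions add: τ_n = τ₀ + n/σ².
So 1/σ₀² = 1/0.4267 − 28/12.7 = 2.343567 − 2.204724 = 0.138843.
Hence σ₀² = 1/0.138843 ≈ 7.2.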